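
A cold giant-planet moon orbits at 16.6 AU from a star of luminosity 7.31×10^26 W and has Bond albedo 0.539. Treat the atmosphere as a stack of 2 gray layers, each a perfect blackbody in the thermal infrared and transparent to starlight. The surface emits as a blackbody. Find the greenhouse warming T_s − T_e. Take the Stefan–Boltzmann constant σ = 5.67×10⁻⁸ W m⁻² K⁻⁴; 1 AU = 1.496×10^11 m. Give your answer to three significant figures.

20.9 K

Orbital distance: d = 16.6 AU = 2.483×10^12 m.
S = L/(4πd²) = 9.433 W m⁻².
Top-of-atmosphere balance: σT_e⁴ = S(1−α)/4 = 1.087 W m⁻² → T_e = 66.17 K.
T_s = (N+1)^(1/4)·T_e = 87.09 K.
So the greenhouse effect raises the surface by 87.09 − 66.17 = 20.92 K.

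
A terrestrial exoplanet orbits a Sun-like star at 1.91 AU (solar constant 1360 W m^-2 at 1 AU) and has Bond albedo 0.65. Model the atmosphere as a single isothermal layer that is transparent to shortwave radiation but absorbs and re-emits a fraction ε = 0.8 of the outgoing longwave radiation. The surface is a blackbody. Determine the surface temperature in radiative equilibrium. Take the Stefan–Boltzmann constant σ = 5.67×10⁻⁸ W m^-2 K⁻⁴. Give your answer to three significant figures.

176 kelvin

Irradiance scales as 1/d², so S = 1360 W m^-2 × (1/1.91)² = 372.8 W m^-2.
At the top of the atmosphere, σT_e⁴ = S(1−α)/4 = 32.62 W m^-2, giving T_e = 154.9 K.
Surface balance with a leaky layer gives σT_s⁴ = σT_e⁴·2/(2−ε), so T_s = T_e·[2/(2−0.8)]^(1/4) = 176.0 K.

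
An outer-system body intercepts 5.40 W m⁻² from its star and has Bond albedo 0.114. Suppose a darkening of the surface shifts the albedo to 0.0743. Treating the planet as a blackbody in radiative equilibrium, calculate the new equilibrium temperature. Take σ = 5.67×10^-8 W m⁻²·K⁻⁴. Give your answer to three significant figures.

T₂ = [S(1−α₂)/(4σ)]^(1/4) = [5.400·0.926/(4σ)]^(1/4) = 68.52 K.

68.5 K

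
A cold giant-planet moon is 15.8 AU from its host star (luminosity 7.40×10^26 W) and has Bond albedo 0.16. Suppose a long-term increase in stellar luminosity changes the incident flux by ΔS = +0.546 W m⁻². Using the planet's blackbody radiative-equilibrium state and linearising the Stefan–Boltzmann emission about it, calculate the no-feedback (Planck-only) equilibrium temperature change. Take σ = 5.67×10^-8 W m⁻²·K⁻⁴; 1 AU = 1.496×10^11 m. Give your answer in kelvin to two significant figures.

Orbital distance: d = 15.8 AU = 2.364×10^12 m.
Flux at the orbit: S = L/(4πd²) = 7.40×10^26/(4π·(2.36×10^12)²) = 10.54 W m⁻².
Reference equilibrium: T_e = [S(1−α)/(4σ)]^(1/4) = 79.04 K.
TOA radiative forcing: ΔF = (1−α)ΔS/4 = 0.84·(+0.546)/4 = 0.1147 W m⁻².
Linearising σT⁴ gives d(σT⁴)/dT = 4σT_e³ = 0.1120 W m⁻² per K.
Hence the no-feedback warming is ΔF/(4σT_e³) = 1.02 K.

1.0 K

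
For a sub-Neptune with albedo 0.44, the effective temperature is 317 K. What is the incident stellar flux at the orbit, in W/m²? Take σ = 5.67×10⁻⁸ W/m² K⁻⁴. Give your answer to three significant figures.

4090 W/m²

Invert the energy balance for S: S = 4σT⁴/(1−α).
σT⁴ = 5.67×10⁻⁸·(317)⁴ = 572.6 W/m².
So S = 4×572.6/(1−0.44) = 4090 W/m².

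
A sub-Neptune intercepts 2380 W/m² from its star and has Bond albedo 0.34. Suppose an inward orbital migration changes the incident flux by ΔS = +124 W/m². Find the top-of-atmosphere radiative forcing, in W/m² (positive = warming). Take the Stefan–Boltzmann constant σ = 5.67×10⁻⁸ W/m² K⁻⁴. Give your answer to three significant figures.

Only a fraction (1−α) is absorbed and it's spread over 4πR², so ΔF = (1−α)ΔS/4 = 20.46 W/m².

20.5 W/m²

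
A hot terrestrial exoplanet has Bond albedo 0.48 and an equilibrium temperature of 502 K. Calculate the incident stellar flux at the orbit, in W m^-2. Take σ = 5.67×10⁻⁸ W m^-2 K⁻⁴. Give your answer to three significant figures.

27700 W m^-2

From S(1−α)/4 = σT⁴: S = 4σT⁴/(1−α).
The emitted flux is σT⁴ = 3601 W m^-2.
S = 4·3601/0.52 = 27700 W m^-2.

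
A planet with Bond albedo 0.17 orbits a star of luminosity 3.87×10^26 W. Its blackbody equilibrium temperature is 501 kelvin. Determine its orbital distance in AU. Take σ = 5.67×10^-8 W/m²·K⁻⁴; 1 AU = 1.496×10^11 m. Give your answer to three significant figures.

Energy balance gives S = 4σT⁴/(1−α) = 17220 W/m².
S = L/(4πd²) → d = √(L/4πS) = √(3.87×10^26/(4π·17220)) = 4.230×10^10 m = 0.2827 AU.

0.283 AU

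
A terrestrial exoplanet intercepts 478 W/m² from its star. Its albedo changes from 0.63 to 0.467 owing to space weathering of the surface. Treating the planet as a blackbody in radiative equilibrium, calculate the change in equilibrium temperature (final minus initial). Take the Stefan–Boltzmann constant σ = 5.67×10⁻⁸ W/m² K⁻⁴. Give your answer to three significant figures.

Initial: T₁ = [S(1−0.63)/(4σ)]^(1/4) = 167.1 K.
After:  T₂ = [478.0·0.533/(4σ)]^(1/4) = 183.1 K.
ΔT = T₂ − T₁ = 15.97 K.

16.0 kelvin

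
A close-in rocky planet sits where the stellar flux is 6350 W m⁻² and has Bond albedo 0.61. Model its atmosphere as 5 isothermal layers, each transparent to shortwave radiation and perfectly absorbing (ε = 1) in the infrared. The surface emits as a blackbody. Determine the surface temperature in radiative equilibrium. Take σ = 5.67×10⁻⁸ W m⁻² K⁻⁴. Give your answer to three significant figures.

506 kelvin

Top-of-atmosphere balance: σT_e⁴ = S(1−α)/4 = 619.1 W m⁻² → T_e = 323.3 K.
With N = 5 opaque layers, T_s = (N+1)^(1/4)·T_e = 6^(1/4)·323.3 = 505.9 K.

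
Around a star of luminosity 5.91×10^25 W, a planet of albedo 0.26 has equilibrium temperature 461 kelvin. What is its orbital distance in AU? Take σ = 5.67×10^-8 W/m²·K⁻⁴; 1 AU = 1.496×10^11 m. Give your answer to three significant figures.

0.123 AU

Energy balance gives S = 4σT⁴/(1−α) = 13840 W/m².
Then d = [L/(4πS)]^(1/2) = 1.843×10^10 m, i.e. 0.1232 AU.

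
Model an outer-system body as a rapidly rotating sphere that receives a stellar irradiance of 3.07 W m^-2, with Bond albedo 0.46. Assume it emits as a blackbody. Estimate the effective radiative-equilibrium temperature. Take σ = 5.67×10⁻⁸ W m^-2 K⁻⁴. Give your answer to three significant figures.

Averaging over the sphere, the absorbed flux is S(1−α)/4 = 0.4144 W m^-2.
In equilibrium σT⁴ equals this, so T = 52.00 K.

52.0 kelvin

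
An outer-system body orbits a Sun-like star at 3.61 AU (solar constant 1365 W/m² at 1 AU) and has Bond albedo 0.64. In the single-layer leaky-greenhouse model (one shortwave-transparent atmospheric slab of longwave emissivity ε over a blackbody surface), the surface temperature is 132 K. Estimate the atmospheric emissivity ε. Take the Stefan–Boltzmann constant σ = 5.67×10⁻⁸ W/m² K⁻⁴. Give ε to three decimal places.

Irradiance scales as 1/d², so S = 1365 W/m² × (1/3.61)² = 104.7 W/m².
First, T_e = [104.7·(1−0.64)/(4σ)]^(1/4) = 113.6 K.
T_s⁴ = T_e⁴·2/(2−ε) → ε = 2 − 2(T_e/T_s)⁴ = 2 − 2·(113.6/132)⁴ = 0.9048.

0.905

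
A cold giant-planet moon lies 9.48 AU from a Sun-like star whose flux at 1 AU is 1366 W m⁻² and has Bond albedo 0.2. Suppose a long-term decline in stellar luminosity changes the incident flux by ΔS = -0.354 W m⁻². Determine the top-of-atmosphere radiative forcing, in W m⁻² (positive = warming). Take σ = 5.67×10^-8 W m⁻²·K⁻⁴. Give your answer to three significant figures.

Irradiance scales as 1/d², so S = 1366 W m⁻² × (1/9.48)² = 15.20 W m⁻².
Only a fraction (1−α) is absorbed and it's spread over 4πR², so ΔF = (1−α)ΔS/4 = -0.07080 W m⁻².

-0.0708 W m⁻²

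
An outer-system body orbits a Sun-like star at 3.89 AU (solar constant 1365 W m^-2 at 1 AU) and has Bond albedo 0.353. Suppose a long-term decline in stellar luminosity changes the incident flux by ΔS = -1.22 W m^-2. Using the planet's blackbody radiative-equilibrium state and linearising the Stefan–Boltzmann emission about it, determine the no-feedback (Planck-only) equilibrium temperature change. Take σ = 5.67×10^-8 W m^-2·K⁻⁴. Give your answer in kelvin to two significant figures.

Flux at the orbit: S = 1365/(3.89)² = 90.21 W m^-2.
Reference equilibrium: T_e = [S(1−α)/(4σ)]^(1/4) = 126.7 K.
Only a fraction (1−α) is absorbed and it's spread over 4πR², so ΔF = (1−α)ΔS/4 = -0.1973 W m^-2.
Planck response: λ_P = 4σT_e³ = 4·5.67×10⁻⁸·(126.7)³ = 0.4608 W m^-2/K.
Hence the no-feedback warming is ΔF/(4σT_e³) = -0.428 K.

-0.43 K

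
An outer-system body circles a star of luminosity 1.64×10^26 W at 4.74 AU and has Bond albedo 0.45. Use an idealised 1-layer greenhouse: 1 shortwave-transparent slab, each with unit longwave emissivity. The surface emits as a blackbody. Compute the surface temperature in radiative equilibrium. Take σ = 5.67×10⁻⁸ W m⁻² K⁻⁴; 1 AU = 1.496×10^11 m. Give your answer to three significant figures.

d = 4.74 × 1.496×10^11 m = 7.091×10^11 m.
Spreading L over a sphere of radius d: S = 1.64×10^26/(4π·7.09×10^11²) = 25.95 W m⁻².
The effective emission temperature is T_e = [S(1−α)/(4σ)]^¼ = 89.07 K.
For an N-layer opaque stack, T_s⁴ = (N+1)T_e⁴, hence T_s = (2)^(1/4)×89.07 K = 105.9 K.

106 K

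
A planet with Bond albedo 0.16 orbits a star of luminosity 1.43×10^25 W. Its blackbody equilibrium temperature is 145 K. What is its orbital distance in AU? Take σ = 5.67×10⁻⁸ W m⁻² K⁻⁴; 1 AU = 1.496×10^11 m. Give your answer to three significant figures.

0.653 AU

Required flux: S = 4σT⁴/(1−α) = 119.4 W m⁻².
S = L/(4πd²) → d = √(L/4πS) = √(1.43×10^25/(4π·119.4)) = 9.764×10^10 m = 0.6527 AU.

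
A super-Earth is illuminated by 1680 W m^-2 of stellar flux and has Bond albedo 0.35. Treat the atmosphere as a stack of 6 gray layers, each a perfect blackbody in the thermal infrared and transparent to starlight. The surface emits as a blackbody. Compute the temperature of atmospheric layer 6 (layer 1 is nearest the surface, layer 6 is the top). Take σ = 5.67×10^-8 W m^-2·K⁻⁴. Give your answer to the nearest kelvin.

OLR = S(1−α)/4 = 273.0 W m^-2; the top layer radiates at T_e = 263.4 K.
The net upward flux σT_e⁴ is constant between every pair of levels, so T_k⁴ = (N+1−k)T_e⁴.
T_6 = (1)^(1/4)·263.4 = 263.4 K.

263 K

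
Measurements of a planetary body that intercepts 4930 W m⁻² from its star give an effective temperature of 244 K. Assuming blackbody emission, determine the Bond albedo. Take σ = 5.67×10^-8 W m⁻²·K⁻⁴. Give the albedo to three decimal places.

From σT⁴ = S(1−α)/4 we invert for α: 1−α = 4σT⁴/S.
σT⁴ = 201.0 W m⁻², so 4σT⁴ = 803.9 W m⁻².
1−α = 803.9/4930 = 0.1631, so α = 0.8369.

0.837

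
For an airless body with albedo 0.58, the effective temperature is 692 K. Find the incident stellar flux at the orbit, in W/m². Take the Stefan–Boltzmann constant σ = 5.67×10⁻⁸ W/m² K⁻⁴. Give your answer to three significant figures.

Invert the energy balance for S: S = 4σT⁴/(1−α).
The emitted flux is σT⁴ = 13000 W/m².
So S = 4×13000/(1−0.58) = 1.238×10^5 W/m².

1.24×10^5 W/m²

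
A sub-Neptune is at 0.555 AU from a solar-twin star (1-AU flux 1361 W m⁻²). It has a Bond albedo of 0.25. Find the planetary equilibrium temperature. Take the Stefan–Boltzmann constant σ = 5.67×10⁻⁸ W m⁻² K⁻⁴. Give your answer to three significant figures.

Irradiance scales as 1/d², so S = 1361 W m⁻² × (1/0.555)² = 4418 W m⁻².
The planet absorbs (1−α)S over its disc πR² and re-emits over 4πR², so the mean absorbed flux is (1−0.25)·4418/4 = 828.5 W m⁻².
Balancing against σT⁴: T = (828.5/5.67×10⁻⁸)^(1/4) = 347.7 K.

348 K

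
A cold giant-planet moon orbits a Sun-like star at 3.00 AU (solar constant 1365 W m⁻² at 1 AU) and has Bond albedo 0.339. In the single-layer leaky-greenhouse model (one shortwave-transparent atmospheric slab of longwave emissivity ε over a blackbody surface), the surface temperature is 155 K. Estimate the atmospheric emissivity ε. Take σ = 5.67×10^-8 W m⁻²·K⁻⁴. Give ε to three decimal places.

By the inverse-square law, S = 1365/3.00² = 151.7 W m⁻².
Effective temperature: T_e = [S(1−α)/(4σ)]^(1/4) = 145.0 K.
Inverting T_s⁴ = 2T_e⁴/(2−ε): (T_e/T_s)⁴ = 0.7658, so ε = 2(1 − 0.7658) = 0.4684.

0.468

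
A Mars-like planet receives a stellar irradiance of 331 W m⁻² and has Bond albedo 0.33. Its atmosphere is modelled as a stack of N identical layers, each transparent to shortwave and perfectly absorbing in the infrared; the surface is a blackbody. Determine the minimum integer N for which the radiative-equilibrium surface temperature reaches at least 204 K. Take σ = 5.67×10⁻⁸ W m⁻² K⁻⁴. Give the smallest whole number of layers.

1

Top-of-atmosphere balance: σT_e⁴ = S(1−α)/4 = 55.44 W m⁻² → T_e = 176.8 K.
T_s = (N+1)^(1/4)·T_e ≥ 204 K requires N+1 ≥ (T_s/T_e)⁴ = (204/176.8)⁴ = 1.771.
The minimum whole number is N = 1.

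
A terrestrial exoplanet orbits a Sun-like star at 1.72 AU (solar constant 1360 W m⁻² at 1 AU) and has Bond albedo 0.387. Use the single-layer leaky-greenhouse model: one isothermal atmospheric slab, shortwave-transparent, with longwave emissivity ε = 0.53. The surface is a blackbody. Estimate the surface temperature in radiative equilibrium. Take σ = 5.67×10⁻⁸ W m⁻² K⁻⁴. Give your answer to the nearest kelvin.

203 K

Irradiance scales as 1/d², so S = 1360 W m⁻² × (1/1.72)² = 459.7 W m⁻².
The planet radiates to space at T_e = [S(1−α)/(4σ)]^(1/4) = 187.7 K.
For a single slab of emissivity ε, T_s⁴ = 2T_e⁴/(2−ε); thus T_s = 187.7·(1.361)^(1/4) = 202.8 K.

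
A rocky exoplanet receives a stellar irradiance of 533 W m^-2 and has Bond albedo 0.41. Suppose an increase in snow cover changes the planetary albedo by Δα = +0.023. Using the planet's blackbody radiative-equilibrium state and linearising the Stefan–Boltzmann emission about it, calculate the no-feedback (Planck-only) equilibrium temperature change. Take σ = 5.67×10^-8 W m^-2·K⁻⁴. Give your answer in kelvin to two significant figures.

-1.9 K

Unperturbed T_e = [533.0·(1−0.41)/(4σ)]^¼ = 193.0 K.
ΔF = −(S/4)Δα = −(533.0/4)×(+0.023) = -3.065 W m^-2.
Linearising σT⁴ gives d(σT⁴)/dT = 4σT_e³ = 1.630 W m^-2 per K.
So ΔT₀ = -3.065/1.630 = -1.88 K.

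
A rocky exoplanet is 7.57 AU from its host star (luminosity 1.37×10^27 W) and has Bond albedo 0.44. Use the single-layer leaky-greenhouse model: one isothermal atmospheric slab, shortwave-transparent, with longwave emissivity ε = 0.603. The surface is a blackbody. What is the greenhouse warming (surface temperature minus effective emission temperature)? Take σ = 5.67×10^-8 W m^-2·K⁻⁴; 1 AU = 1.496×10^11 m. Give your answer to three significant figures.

d = 7.57 × 1.496×10^11 m = 1.132×10^12 m.
Flux at the orbit: S = L/(4πd²) = 1.37×10^27/(4π·(1.13×10^12)²) = 85.01 W m^-2.
At the top of the atmosphere, σT_e⁴ = S(1−α)/4 = 11.90 W m^-2, giving T_e = 120.4 K.
The surface balance (absorbed SW + ε·downward IR = σT_s⁴) with T_a⁴ = T_s⁴/2 reduces to T_s = T_e·[2/(2−ε)]^¼ = 131.7 K.
T_s − T_e = 131.7 − 120.4 = 11.30 K.

11.3 K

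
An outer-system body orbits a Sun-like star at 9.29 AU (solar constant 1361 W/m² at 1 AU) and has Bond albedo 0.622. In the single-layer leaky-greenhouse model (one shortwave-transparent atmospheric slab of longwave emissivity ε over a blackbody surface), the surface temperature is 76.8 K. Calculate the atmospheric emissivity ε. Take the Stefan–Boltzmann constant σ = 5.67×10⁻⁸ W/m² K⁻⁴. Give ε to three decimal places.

0.489

Irradiance scales as 1/d², so S = 1361 W/m² × (1/9.29)² = 15.77 W/m².
First, T_e = [15.77·(1−0.622)/(4σ)]^(1/4) = 71.60 K.
Since (2−ε)/2 = (T_e/T_s)⁴ = 0.7555, ε = 0.4890.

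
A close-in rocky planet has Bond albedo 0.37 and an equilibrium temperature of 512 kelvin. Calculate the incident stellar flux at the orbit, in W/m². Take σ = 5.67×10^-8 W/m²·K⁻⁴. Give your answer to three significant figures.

24700 W/m²

Invert the energy balance for S: S = 4σT⁴/(1−α).
σT⁴ = 5.67×10⁻⁸·(512)⁴ = 3896 W/m².
So S = 4×3896/(1−0.37) = 24740 W/m².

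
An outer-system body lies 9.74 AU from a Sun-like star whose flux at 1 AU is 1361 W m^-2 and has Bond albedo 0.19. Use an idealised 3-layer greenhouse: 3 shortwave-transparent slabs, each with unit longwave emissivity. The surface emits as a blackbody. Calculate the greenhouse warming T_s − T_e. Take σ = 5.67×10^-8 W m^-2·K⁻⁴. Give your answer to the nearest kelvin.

35 K

Flux at the orbit: S = 1361/(9.74)² = 14.35 W m^-2.
Top-of-atmosphere balance: σT_e⁴ = S(1−α)/4 = 2.905 W m^-2 → T_e = 84.60 K.
Surface: T_s = (4)^¼·T_e = 119.6 K.
Warming: T_s − T_e = 35.04 K.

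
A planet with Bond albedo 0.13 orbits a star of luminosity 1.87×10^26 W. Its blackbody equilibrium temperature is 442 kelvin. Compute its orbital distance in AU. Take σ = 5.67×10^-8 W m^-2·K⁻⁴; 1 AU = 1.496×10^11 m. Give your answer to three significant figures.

0.259 AU

Energy balance gives S = 4σT⁴/(1−α) = 9950 W m^-2.
Then d = [L/(4πS)]^(1/2) = 3.867×10^10 m, i.e. 0.2585 AU.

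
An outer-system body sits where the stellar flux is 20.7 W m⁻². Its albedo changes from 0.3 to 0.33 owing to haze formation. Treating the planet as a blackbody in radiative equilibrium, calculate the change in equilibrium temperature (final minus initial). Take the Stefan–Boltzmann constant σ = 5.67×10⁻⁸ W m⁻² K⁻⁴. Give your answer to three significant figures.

-0.974 K

With α = 0.3, T₁ = 89.40 K.
After:  T₂ = [20.70·0.67/(4σ)]^(1/4) = 88.43 K.
ΔT = T₂ − T₁ = -0.9737 K.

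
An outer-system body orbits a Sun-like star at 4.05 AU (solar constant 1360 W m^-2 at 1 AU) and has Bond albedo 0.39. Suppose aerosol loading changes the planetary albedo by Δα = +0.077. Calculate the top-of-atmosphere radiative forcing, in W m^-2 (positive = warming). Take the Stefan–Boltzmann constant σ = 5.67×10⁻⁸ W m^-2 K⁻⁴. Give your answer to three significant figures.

By the inverse-square law, S = 1360/4.05² = 82.91 W m^-2.
The change in absorbed flux is Δ[S(1−α)/4] = −SΔα/4 = -1.596 W m^-2.

-1.60 W m^-2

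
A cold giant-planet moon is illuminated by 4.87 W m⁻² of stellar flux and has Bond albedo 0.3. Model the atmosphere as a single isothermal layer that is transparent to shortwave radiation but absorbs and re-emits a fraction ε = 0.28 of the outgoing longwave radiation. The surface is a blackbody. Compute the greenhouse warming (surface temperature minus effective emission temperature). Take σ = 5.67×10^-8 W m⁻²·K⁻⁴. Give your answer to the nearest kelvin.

Effective emission temperature (TOA balance): σT_e⁴ = S(1−α)/4 = 0.8522 W m⁻² → T_e = 62.27 K.
For a single slab of emissivity ε, T_s⁴ = 2T_e⁴/(2−ε); thus T_s = 62.27·(1.163)^(1/4) = 64.66 K.
Greenhouse warming: T_s − T_e = 2.393 K.

2 K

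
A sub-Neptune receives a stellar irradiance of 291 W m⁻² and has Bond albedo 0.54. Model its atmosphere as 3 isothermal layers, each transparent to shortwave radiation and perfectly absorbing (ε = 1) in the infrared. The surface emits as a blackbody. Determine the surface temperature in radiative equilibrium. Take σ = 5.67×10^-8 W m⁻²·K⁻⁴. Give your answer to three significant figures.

220 kelvin

OLR = S(1−α)/4 = 33.46 W m⁻²; the top layer radiates at T_e = 155.9 K.
Layer-by-layer balance gives σT_s⁴ = (N+1)σT_e⁴, so T_s = 4^¼·155.9 = 220.4 K.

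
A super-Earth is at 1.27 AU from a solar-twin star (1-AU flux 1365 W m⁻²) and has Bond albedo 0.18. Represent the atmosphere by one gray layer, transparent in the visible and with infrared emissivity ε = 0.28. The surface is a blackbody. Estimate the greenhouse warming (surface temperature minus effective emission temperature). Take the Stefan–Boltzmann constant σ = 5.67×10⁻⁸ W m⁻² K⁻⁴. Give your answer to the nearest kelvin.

Flux at the orbit: S = 1365/(1.27)² = 846.3 W m⁻².
The planet radiates to space at T_e = [S(1−α)/(4σ)]^(1/4) = 235.2 K.
For a single slab of emissivity ε, T_s⁴ = 2T_e⁴/(2−ε); thus T_s = 235.2·(1.163)^(1/4) = 244.2 K.
The atmosphere warms the surface by 9.037 K.

9 K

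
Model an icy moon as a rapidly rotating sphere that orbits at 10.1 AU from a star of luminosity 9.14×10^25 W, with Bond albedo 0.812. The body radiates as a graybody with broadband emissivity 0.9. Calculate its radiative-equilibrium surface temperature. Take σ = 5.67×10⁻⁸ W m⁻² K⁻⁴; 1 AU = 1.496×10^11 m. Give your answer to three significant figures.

Orbital distance: d = 10.1 AU = 1.511×10^12 m.
Flux at the orbit: S = L/(4πd²) = 9.14×10^25/(4π·(1.51×10^12)²) = 3.186 W m⁻².
The planet absorbs (1−α)S over its disc πR² and re-emits over 4πR², so the mean absorbed flux is (1−0.812)·3.186/4 = 0.1497 W m⁻².
Radiative balance εσT⁴ = 0.1497 gives T = [0.1497/(0.9·σ)]^(1/4) = 41.39 K.

41.4 K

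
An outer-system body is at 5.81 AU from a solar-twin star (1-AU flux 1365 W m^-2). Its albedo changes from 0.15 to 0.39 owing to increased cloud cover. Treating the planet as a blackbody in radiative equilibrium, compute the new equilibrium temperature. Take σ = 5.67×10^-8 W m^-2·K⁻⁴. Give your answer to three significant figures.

Flux at the orbit: S = 1365/(5.81)² = 40.44 W m^-2.
With the new albedo, S(1−α₂)/4 = 6.167 W m^-2, so T₂ = 102.1 K.

102 kelvin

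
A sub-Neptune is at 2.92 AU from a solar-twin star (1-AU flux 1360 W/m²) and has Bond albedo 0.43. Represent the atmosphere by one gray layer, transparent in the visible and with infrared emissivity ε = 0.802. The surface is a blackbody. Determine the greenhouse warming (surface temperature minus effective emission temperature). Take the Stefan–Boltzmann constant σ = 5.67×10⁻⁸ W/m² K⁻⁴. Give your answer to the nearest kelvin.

Flux at the orbit: S = 1360/(2.92)² = 159.5 W/m².
Effective emission temperature (TOA balance): σT_e⁴ = S(1−α)/4 = 22.73 W/m² → T_e = 141.5 K.
For a single slab of emissivity ε, T_s⁴ = 2T_e⁴/(2−ε); thus T_s = 141.5·(1.669)^(1/4) = 160.8 K.
The atmosphere warms the surface by 19.34 K.

19 kelvin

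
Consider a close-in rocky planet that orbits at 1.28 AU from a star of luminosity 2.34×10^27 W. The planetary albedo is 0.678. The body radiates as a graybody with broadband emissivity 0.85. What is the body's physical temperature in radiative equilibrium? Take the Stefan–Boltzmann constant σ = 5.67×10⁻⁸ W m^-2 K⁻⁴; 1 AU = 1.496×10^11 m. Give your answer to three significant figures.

303 kelvin

Orbital distance: d = 1.28 AU = 1.915×10^11 m.
S = L/(4πd²) = 5078 W m^-2.
Absorbed flux (global mean): S(1−α)/4 = 5078·0.322/4 = 408.8 W m^-2.
Equating to εσT⁴ with ε = 0.85: T = (408.8/0.85σ)^(1/4) = 303.5 K.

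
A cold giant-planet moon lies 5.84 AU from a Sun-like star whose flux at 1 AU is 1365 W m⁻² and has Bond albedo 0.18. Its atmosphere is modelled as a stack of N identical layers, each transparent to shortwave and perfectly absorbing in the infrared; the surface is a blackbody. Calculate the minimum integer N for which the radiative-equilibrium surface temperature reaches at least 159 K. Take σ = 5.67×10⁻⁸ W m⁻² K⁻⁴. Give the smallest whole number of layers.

Flux at the orbit: S = 1365/(5.84)² = 40.02 W m⁻².
Top-of-atmosphere balance: σT_e⁴ = S(1−α)/4 = 8.205 W m⁻² → T_e = 109.7 K.
Since T_s⁴ = (N+1)T_e⁴, we need N ≥ (T_s/T_e)⁴ − 1 = 3.417.
Rounding up, N = 4.

4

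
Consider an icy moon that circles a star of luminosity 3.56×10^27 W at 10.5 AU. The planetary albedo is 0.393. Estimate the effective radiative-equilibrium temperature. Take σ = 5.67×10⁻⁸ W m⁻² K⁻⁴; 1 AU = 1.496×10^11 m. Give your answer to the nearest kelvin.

d = 10.5 × 1.496×10^11 m = 1.571×10^12 m.
Flux at the orbit: S = L/(4πd²) = 3.56×10^27/(4π·(1.57×10^12)²) = 114.8 W m⁻².
Averaging over the sphere, the absorbed flux is S(1−α)/4 = 17.42 W m⁻².
In equilibrium σT⁴ equals this, so T = 132.4 K.

132 K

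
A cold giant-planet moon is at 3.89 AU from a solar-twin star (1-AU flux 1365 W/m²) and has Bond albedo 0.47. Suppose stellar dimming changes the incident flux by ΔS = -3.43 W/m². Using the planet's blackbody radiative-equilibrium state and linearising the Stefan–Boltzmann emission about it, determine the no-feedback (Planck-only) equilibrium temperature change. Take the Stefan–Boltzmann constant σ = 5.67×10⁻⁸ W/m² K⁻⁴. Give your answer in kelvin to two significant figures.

Flux at the orbit: S = 1365/(3.89)² = 90.21 W/m².
The baseline emission temperature is T_e = 120.5 K.
TOA radiative forcing: ΔF = (1−α)ΔS/4 = 0.53·(-3.43)/4 = -0.4545 W/m².
Planck response: λ_P = 4σT_e³ = 4·5.67×10⁻⁸·(120.5)³ = 0.3968 W/m²/K.
ΔT₀ = ΔF/λ_P = -0.4545/0.3968 = -1.15 K.

-1.1 K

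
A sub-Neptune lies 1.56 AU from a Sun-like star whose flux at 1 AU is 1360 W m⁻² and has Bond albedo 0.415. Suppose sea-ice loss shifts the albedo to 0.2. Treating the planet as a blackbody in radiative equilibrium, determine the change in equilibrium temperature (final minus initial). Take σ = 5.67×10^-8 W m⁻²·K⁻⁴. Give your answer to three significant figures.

By the inverse-square law, S = 1360/1.56² = 558.8 W m⁻².
With α = 0.415, T₁ = 194.9 K.
After:  T₂ = [558.8·0.8/(4σ)]^(1/4) = 210.7 K.
Change: 210.7 − 194.9 = 15.86 K.

15.9 kelvin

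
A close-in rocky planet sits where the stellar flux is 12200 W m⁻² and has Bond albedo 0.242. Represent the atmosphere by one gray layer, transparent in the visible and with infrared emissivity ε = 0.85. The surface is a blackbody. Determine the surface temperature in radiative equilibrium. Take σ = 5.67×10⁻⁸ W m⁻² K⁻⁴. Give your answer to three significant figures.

At the top of the atmosphere, σT_e⁴ = S(1−α)/4 = 2312 W m⁻², giving T_e = 449.4 K.
For a single slab of emissivity ε, T_s⁴ = 2T_e⁴/(2−ε); thus T_s = 449.4·(1.739)^(1/4) = 516.0 K.

516 K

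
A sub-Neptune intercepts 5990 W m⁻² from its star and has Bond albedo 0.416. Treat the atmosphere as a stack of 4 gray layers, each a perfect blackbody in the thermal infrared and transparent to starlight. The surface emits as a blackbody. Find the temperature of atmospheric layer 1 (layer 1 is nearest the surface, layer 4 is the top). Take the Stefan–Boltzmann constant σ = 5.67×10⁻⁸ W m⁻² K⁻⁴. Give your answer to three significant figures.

OLR = S(1−α)/4 = 874.5 W m⁻²; the top layer radiates at T_e = 352.4 K.
The net upward flux σT_e⁴ is constant between every pair of levels, so T_k⁴ = (N+1−k)T_e⁴.
With k = 1: T_1 = (4+1−1)^¼·352.4 K = 498.4 K.

498 kelvin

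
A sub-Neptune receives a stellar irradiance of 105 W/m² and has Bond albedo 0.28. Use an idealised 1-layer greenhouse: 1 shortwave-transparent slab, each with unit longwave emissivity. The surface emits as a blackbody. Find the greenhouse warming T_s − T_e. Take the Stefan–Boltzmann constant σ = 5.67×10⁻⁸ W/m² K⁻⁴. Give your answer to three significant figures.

OLR = S(1−α)/4 = 18.90 W/m²; the top layer radiates at T_e = 135.1 K.
Surface: T_s = (2)^¼·T_e = 160.7 K.
So the greenhouse effect raises the surface by 160.7 − 135.1 = 25.57 K.

25.6 kelvin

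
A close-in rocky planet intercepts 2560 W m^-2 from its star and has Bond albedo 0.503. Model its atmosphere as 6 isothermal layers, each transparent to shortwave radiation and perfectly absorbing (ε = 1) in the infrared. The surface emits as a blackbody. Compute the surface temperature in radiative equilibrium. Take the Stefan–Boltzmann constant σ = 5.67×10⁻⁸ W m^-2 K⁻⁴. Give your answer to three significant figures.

The effective emission temperature is T_e = [S(1−α)/(4σ)]^¼ = 273.7 K.
With N = 6 opaque layers, T_s = (N+1)^(1/4)·T_e = 7^(1/4)·273.7 = 445.2 K.

445 K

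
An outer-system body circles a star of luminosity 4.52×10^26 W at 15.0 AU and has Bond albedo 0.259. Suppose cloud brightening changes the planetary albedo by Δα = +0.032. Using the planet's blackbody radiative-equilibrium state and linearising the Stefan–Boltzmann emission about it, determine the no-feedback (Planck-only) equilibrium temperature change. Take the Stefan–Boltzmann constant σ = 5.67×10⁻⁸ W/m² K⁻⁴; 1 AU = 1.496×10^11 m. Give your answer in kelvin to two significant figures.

-0.75 kelvin

d = 15.0 × 1.496×10^11 m = 2.244×10^12 m.
S = L/(4πd²) = 7.143 W/m².
Reference equilibrium: T_e = [S(1−α)/(4σ)]^(1/4) = 69.50 K.
ΔF = −(S/4)Δα = −(7.143/4)×(+0.032) = -0.05714 W/m².
Linearising σT⁴ gives d(σT⁴)/dT = 4σT_e³ = 0.07615 W/m² per K.
Hence the no-feedback warming is ΔF/(4σT_e³) = -0.750 K.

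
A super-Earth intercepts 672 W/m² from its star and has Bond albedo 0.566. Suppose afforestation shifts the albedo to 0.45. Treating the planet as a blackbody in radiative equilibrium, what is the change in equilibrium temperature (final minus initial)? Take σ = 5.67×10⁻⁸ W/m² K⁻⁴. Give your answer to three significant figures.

11.6 K

Initial: T₁ = [S(1−0.566)/(4σ)]^(1/4) = 189.4 K.
With α = 0.45, T₂ = 200.9 K.
Change: 200.9 − 189.4 = 11.55 K.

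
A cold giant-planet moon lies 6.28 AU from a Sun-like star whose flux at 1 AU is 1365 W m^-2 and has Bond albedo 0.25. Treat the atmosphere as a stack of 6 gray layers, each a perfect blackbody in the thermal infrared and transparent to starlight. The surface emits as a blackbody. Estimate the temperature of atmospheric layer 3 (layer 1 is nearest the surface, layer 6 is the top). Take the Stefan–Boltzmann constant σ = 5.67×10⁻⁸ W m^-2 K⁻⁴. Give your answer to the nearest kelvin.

Flux at the orbit: S = 1365/(6.28)² = 34.61 W m^-2.
OLR = S(1−α)/4 = 6.490 W m^-2; the top layer radiates at T_e = 103.4 K.
The net upward flux σT_e⁴ is constant between every pair of levels, so T_k⁴ = (N+1−k)T_e⁴.
With k = 3: T_3 = (6+1−3)^¼·103.4 K = 146.3 K.

146 K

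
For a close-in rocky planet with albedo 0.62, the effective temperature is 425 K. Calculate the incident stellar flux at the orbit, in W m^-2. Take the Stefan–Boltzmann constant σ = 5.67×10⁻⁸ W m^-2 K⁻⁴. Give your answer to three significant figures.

19500 W m^-2

From S(1−α)/4 = σT⁴: S = 4σT⁴/(1−α).
The emitted flux is σT⁴ = 1850 W m^-2.
So S = 4×1850/(1−0.62) = 19470 W m^-2.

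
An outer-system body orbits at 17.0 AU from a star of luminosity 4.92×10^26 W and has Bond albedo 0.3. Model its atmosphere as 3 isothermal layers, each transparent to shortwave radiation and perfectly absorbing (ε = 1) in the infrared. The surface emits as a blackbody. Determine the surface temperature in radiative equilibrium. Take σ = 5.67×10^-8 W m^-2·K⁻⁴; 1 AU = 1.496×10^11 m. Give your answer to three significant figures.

93.0 K

Orbital distance: d = 17.0 AU = 2.543×10^12 m.
S = L/(4πd²) = 6.053 W m^-2.
OLR = S(1−α)/4 = 1.059 W m^-2; the top layer radiates at T_e = 65.74 K.
Layer-by-layer balance gives σT_s⁴ = (N+1)σT_e⁴, so T_s = 4^¼·65.74 = 92.98 K.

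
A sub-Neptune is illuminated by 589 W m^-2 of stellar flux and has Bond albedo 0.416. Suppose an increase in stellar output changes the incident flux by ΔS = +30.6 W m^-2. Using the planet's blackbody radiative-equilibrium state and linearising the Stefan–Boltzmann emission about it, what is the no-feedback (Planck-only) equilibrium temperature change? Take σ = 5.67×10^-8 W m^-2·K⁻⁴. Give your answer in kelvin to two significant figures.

Unperturbed T_e = [589.0·(1−0.416)/(4σ)]^¼ = 197.3 K.
ΔF = Δ[S(1−α)]/4 = (1−0.416)·+30.6/4 = 4.468 W m^-2.
Planck response: λ_P = 4σT_e³ = 4·5.67×10⁻⁸·(197.3)³ = 1.743 W m^-2/K.
Hence the no-feedback warming is ΔF/(4σT_e³) = 2.56 K.

2.6 K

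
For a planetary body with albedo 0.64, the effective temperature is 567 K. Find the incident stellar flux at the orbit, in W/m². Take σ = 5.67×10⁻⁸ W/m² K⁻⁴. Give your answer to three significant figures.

From S(1−α)/4 = σT⁴: S = 4σT⁴/(1−α).
σT⁴ = 5.67×10⁻⁸·(567)⁴ = 5860 W/m².
S = 4·5860/0.36 = 65110 W/m².

65100 W/m²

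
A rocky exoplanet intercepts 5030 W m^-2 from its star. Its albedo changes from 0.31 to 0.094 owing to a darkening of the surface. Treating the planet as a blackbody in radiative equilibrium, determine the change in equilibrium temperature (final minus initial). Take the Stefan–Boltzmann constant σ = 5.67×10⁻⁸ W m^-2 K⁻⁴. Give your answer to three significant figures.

Initial: T₁ = [S(1−0.31)/(4σ)]^(1/4) = 351.7 K.
After:  T₂ = [5030·0.906/(4σ)]^(1/4) = 376.5 K.
ΔT = T₂ − T₁ = 24.78 K.

24.8 kelvin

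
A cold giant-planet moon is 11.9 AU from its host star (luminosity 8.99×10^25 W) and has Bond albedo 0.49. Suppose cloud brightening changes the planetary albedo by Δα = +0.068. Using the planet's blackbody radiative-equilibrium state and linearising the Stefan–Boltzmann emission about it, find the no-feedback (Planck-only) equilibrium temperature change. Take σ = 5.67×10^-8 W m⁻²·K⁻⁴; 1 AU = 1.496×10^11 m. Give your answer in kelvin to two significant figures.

d = 11.9 × 1.496×10^11 m = 1.780×10^12 m.
S = L/(4πd²) = 2.257 W m⁻².
Reference equilibrium: T_e = [S(1−α)/(4σ)]^(1/4) = 47.47 K.
ΔF = −(S/4)Δα = −(2.257/4)×(+0.068) = -0.03837 W m⁻².
Planck response: λ_P = 4σT_e³ = 4·5.67×10⁻⁸·(47.47)³ = 0.02425 W m⁻²/K.
So ΔT₀ = -0.03837/0.02425 = -1.58 K.

-1.6 kelvin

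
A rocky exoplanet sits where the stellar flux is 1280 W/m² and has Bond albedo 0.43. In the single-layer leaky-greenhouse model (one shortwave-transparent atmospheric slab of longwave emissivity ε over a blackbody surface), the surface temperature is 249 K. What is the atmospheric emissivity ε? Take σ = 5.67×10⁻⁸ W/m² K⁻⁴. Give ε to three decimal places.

0.326

TOA balance gives T_e = 238.2 K.
Since (2−ε)/2 = (T_e/T_s)⁴ = 0.8368, ε = 0.3263.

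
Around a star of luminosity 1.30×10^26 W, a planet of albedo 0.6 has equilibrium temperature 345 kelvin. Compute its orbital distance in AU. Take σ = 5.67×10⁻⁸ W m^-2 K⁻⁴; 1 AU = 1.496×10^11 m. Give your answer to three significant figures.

Energy balance gives S = 4σT⁴/(1−α) = 8033 W m^-2.
S = L/(4πd²) → d = √(L/4πS) = √(1.30×10^26/(4π·8033)) = 3.589×10^10 m = 0.2399 AU.

0.240 AU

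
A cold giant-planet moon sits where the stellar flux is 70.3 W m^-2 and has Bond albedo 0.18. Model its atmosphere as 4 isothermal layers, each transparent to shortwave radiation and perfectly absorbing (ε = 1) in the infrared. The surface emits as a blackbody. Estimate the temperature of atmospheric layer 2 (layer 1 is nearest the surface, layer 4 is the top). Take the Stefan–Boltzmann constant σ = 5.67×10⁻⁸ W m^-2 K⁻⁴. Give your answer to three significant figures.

The effective emission temperature is T_e = [S(1−α)/(4σ)]^¼ = 126.3 K.
The net upward flux σT_e⁴ is constant between every pair of levels, so T_k⁴ = (N+1−k)T_e⁴.
T_2 = (3)^(1/4)·126.3 = 166.2 K.

166 K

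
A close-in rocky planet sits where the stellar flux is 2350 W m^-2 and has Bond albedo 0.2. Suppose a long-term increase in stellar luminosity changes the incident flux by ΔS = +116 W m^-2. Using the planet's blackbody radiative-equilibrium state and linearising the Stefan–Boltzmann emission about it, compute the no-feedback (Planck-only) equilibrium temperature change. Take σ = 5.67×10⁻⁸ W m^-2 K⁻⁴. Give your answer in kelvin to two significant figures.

Reference equilibrium: T_e = [S(1−α)/(4σ)]^(1/4) = 301.7 K.
Only a fraction (1−α) is absorbed and it's spread over 4πR², so ΔF = (1−α)ΔS/4 = 23.20 W m^-2.
Linearising σT⁴ gives d(σT⁴)/dT = 4σT_e³ = 6.231 W m^-2 per K.
Hence the no-feedback warming is ΔF/(4σT_e³) = 3.72 K.

3.7 K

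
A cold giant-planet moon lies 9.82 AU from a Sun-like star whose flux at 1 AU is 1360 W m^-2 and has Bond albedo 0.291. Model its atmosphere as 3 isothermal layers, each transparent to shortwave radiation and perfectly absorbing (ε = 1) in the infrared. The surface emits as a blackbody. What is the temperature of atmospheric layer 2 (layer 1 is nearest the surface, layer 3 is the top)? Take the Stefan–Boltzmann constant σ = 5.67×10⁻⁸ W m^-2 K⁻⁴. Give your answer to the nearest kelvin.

97 K

Flux at the orbit: S = 1360/(9.82)² = 14.10 W m^-2.
Top-of-atmosphere balance: σT_e⁴ = S(1−α)/4 = 2.500 W m^-2 → T_e = 81.49 K.
Each opaque layer satisfies 2T_j⁴ = T_{j−1}⁴ + T_{j+1}⁴, giving T_k⁴ = (N+1−k)T_e⁴.
T_2 = (2)^(1/4)·81.49 = 96.90 K.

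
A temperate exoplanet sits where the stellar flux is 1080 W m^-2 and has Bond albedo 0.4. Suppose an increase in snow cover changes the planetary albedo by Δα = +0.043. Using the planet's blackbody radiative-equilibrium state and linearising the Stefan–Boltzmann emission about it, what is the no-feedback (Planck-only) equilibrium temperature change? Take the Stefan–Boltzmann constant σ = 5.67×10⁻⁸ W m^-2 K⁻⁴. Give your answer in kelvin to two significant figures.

The baseline emission temperature is T_e = 231.2 K.
TOA radiative forcing: ΔF = −S·Δα/4 = −1080·(+0.043)/4 = -11.61 W m^-2.
Linearising σT⁴ gives d(σT⁴)/dT = 4σT_e³ = 2.803 W m^-2 per K.
Hence the no-feedback warming is ΔF/(4σT_e³) = -4.14 K.

-4.1 kelvin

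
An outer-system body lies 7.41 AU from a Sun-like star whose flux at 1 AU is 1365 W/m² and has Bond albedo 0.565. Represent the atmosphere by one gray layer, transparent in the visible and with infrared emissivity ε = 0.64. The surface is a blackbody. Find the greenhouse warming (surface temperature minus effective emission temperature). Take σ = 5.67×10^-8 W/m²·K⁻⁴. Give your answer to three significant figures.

8.41 K

Irradiance scales as 1/d², so S = 1365 W/m² × (1/7.41)² = 24.86 W/m².
The planet radiates to space at T_e = [S(1−α)/(4σ)]^(1/4) = 83.10 K.
For a single slab of emissivity ε, T_s⁴ = 2T_e⁴/(2−ε); thus T_s = 83.10·(1.471)^(1/4) = 91.51 K.
The atmosphere warms the surface by 8.411 K.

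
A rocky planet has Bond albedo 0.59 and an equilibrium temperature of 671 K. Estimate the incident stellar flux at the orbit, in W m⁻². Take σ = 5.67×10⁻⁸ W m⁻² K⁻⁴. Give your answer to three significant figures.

Invert the energy balance for S: S = 4σT⁴/(1−α).
The emitted flux is σT⁴ = 11490 W m⁻².
S = 4·11490/0.41 = 1.121×10^5 W m⁻².

1.12×10^5 W m⁻²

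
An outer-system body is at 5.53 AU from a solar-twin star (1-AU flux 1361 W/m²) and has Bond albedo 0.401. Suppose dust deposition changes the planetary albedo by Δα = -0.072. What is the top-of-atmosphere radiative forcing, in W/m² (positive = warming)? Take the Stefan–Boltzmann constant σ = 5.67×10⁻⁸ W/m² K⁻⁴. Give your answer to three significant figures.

Flux at the orbit: S = 1361/(5.53)² = 44.50 W/m².
ΔF = −(S/4)Δα = −(44.50/4)×(-0.072) = 0.8011 W/m².

0.801 W/m²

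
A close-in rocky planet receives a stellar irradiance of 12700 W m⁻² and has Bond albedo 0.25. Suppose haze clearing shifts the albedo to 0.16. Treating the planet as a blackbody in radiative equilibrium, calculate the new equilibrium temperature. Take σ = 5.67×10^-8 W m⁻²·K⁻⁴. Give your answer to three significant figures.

New equilibrium: T₂ = [(1−0.16)·12700/(4σ)]^(1/4) = 465.7 K.

466 K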